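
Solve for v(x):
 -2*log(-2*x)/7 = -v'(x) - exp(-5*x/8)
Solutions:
 v(x) = C1 + 2*x*log(-x)/7 + 2*x*(-1 + log(2))/7 + 8*exp(-5*x/8)/5


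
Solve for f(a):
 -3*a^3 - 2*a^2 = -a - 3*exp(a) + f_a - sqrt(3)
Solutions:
 f(a) = C1 - 3*a^4/4 - 2*a^3/3 + a^2/2 + sqrt(3)*a + 3*exp(a)


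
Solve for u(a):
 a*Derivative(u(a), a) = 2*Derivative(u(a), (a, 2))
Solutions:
 u(a) = C1 + C2*erfi(a/2)


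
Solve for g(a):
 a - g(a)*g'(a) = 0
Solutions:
 g(a) = -sqrt(C1 + a^2)
 g(a) = sqrt(C1 + a^2)


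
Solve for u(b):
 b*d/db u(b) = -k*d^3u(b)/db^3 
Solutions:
 u(b) = C1 + Integral(C2*airyai(b*(-1/k)^(1/3)) + C3*airybi(b*(-1/k)^(1/3)), b)


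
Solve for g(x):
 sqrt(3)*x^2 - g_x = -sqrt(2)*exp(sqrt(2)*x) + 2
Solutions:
 g(x) = C1 + sqrt(3)*x^3/3 - 2*x + exp(sqrt(2)*x)


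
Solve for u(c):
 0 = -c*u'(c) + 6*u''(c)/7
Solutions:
 u(c) = C1 + C2*erfi(sqrt(21)*c/6)


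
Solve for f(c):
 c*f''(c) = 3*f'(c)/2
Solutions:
 f(c) = C1 + C2*c^(5/2)


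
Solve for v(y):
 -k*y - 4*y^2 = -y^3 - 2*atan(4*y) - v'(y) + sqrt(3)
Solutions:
 v(y) = C1 + k*y^2/2 - y^4/4 + 4*y^3/3 - 2*y*atan(4*y) + sqrt(3)*y + log(16*y^2 + 1)/4


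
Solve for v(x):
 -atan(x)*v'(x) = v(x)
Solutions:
 v(x) = C1*exp(-Integral(1/atan(x), x))


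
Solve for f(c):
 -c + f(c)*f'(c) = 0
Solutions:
 f(c) = -sqrt(C1 + c^2)
 f(c) = sqrt(C1 + c^2)


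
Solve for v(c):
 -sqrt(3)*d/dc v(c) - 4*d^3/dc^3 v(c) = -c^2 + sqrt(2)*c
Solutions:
 v(c) = C1 + C2*sin(3^(1/4)*c/2) + C3*cos(3^(1/4)*c/2) + sqrt(3)*c^3/9 - sqrt(6)*c^2/6 - 8*c/3


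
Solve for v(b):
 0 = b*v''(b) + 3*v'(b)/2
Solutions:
 v(b) = C1 + C2/sqrt(b)


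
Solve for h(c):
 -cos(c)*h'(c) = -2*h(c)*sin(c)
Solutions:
 h(c) = C1/cos(c)^2


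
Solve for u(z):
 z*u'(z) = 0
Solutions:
 u(z) = C1


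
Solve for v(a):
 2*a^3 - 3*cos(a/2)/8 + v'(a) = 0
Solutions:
 v(a) = C1 - a^4/2 + 3*sin(a/2)/4


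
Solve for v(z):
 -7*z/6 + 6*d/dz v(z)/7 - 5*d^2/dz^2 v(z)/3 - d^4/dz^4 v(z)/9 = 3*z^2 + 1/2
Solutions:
 v(z) = C1 + C2*exp(7^(1/3)*z*(-7^(1/3)*(27 + sqrt(6854))^(1/3) + 35/(27 + sqrt(6854))^(1/3))/14)*sin(sqrt(3)*7^(1/3)*z*(35/(27 + sqrt(6854))^(1/3) + 7^(1/3)*(27 + sqrt(6854))^(1/3))/14) + C3*exp(7^(1/3)*z*(-7^(1/3)*(27 + sqrt(6854))^(1/3) + 35/(27 + sqrt(6854))^(1/3))/14)*cos(sqrt(3)*7^(1/3)*z*(35/(27 + sqrt(6854))^(1/3) + 7^(1/3)*(27 + sqrt(6854))^(1/3))/14) + C4*exp(7^(1/3)*z*(-5/(27 + sqrt(6854))^(1/3) + 7^(1/3)*(27 + sqrt(6854))^(1/3)/7)) + 7*z^3/6 + 539*z^2/72 + 19243*z/648


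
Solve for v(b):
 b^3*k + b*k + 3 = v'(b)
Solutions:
 v(b) = C1 + b^4*k/4 + b^2*k/2 + 3*b


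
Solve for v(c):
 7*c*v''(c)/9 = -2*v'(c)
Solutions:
 v(c) = C1 + C2/c^(11/7)


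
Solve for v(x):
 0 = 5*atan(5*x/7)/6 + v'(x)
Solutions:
 v(x) = C1 - 5*x*atan(5*x/7)/6 + 7*log(25*x^2 + 49)/12


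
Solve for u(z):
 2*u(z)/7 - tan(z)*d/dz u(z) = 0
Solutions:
 u(z) = C1*sin(z)^(2/7)


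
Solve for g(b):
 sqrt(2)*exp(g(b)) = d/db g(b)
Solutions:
 g(b) = log(-1/(C1 + sqrt(2)*b))


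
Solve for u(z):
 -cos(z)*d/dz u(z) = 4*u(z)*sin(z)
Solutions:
 u(z) = C1*cos(z)^4


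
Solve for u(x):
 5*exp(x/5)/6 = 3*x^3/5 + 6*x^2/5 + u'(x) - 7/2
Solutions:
 u(x) = C1 - 3*x^4/20 - 2*x^3/5 + 7*x/2 + 25*exp(x/5)/6


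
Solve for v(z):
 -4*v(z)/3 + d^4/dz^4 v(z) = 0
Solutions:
 v(z) = C1*exp(-sqrt(2)*3^(3/4)*z/3) + C2*exp(sqrt(2)*3^(3/4)*z/3) + C3*sin(sqrt(2)*3^(3/4)*z/3) + C4*cos(sqrt(2)*3^(3/4)*z/3)


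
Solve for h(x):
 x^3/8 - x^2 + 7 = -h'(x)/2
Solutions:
 h(x) = C1 - x^4/16 + 2*x^3/3 - 14*x


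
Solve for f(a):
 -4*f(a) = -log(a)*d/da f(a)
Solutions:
 f(a) = C1*exp(4*li(a))


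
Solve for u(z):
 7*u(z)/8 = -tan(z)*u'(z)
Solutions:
 u(z) = C1/sin(z)^(7/8)


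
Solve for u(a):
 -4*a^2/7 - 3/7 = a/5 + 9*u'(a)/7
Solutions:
 u(a) = C1 - 4*a^3/27 - 7*a^2/90 - a/3


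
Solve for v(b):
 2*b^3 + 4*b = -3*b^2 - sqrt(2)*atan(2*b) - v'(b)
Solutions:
 v(b) = C1 - b^4/2 - b^3 - 2*b^2 - sqrt(2)*(b*atan(2*b) - log(4*b^2 + 1)/4)


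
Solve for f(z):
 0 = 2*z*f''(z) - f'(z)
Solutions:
 f(z) = C1 + C2*z^(3/2)


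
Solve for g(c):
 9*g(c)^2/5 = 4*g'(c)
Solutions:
 g(c) = -20/(C1 + 9*c)


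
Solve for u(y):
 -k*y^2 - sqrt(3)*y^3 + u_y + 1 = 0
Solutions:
 u(y) = C1 + k*y^3/3 + sqrt(3)*y^4/4 - y


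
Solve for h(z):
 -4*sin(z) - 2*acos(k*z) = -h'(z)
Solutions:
 h(z) = C1 + 2*Piecewise((z*acos(k*z) - sqrt(-k^2*z^2 + 1)/k, Ne(k, 0)), (pi*z/2, True)) - 4*cos(z)


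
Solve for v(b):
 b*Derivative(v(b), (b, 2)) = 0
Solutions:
 v(b) = C1 + C2*b


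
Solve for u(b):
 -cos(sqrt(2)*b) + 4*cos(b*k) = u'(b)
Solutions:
 u(b) = C1 - sqrt(2)*sin(sqrt(2)*b)/2 + 4*sin(b*k)/k


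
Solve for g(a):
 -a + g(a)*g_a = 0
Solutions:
 g(a) = -sqrt(C1 + a^2)
 g(a) = sqrt(C1 + a^2)


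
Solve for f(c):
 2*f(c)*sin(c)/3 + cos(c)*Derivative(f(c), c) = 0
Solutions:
 f(c) = C1*cos(c)^(2/3)


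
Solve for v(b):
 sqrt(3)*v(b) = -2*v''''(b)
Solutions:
 v(b) = (C1*sin(2^(1/4)*3^(1/8)*b/2) + C2*cos(2^(1/4)*3^(1/8)*b/2))*exp(-2^(1/4)*3^(1/8)*b/2) + (C3*sin(2^(1/4)*3^(1/8)*b/2) + C4*cos(2^(1/4)*3^(1/8)*b/2))*exp(2^(1/4)*3^(1/8)*b/2)


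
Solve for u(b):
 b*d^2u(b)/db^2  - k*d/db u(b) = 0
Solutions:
 u(b) = C1 + b^(re(k) + 1)*(C2*sin(log(b)*Abs(im(k))) + C3*cos(log(b)*im(k)))


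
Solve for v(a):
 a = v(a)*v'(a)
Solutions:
 v(a) = -sqrt(C1 + a^2)
 v(a) = sqrt(C1 + a^2)


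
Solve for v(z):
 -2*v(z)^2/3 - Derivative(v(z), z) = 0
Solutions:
 v(z) = 3/(C1 + 2*z)


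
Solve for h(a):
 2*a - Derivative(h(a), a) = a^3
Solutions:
 h(a) = C1 - a^4/4 + a^2


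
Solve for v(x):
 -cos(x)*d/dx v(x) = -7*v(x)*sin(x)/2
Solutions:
 v(x) = C1/cos(x)^(7/2)


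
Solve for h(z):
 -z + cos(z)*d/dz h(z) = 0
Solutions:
 h(z) = C1 + Integral(z/cos(z), z)


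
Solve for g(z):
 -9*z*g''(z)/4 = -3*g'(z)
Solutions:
 g(z) = C1 + C2*z^(7/3)


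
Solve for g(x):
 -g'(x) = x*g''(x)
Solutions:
 g(x) = C1 + C2*log(x)


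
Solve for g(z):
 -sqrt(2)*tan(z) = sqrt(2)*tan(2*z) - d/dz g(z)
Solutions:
 g(z) = C1 - sqrt(2)*log(cos(z)) - sqrt(2)*log(cos(2*z))/2


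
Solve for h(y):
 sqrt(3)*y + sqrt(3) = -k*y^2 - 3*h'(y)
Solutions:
 h(y) = C1 - k*y^3/9 - sqrt(3)*y^2/6 - sqrt(3)*y/3


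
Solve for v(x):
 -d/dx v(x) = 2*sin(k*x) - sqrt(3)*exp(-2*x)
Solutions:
 v(x) = C1 - sqrt(3)*exp(-2*x)/2 + 2*cos(k*x)/k


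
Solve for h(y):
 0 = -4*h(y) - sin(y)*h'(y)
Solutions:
 h(y) = C1*(cos(y)^2 + 2*cos(y) + 1)/(cos(y)^2 - 2*cos(y) + 1)


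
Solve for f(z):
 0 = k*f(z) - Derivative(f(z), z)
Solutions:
 f(z) = C1*exp(k*z)


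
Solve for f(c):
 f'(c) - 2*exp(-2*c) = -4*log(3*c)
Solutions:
 f(c) = C1 - 4*c*log(c) + 4*c*(1 - log(3)) - exp(-2*c)


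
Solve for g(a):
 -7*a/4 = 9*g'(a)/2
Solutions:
 g(a) = C1 - 7*a^2/36


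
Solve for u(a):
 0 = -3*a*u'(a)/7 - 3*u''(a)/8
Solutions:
 u(a) = C1 + C2*erf(2*sqrt(7)*a/7)


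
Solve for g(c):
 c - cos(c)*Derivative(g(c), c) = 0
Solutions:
 g(c) = C1 + Integral(c/cos(c), c)


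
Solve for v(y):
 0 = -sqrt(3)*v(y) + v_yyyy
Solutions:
 v(y) = C1*exp(-3^(1/8)*y) + C2*exp(3^(1/8)*y) + C3*sin(3^(1/8)*y) + C4*cos(3^(1/8)*y)


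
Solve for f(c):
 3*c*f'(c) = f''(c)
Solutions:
 f(c) = C1 + C2*erfi(sqrt(6)*c/2)


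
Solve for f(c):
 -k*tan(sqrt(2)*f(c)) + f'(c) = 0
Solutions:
 f(c) = sqrt(2)*(pi - asin(C1*exp(sqrt(2)*c*k)))/2
 f(c) = sqrt(2)*asin(C1*exp(sqrt(2)*c*k))/2


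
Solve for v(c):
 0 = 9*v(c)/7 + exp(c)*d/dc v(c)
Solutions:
 v(c) = C1*exp(9*exp(-c)/7)


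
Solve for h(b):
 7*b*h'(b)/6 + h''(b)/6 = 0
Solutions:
 h(b) = C1 + C2*erf(sqrt(14)*b/2)


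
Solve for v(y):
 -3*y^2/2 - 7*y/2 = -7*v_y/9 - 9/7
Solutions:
 v(y) = C1 + 9*y^3/14 + 9*y^2/4 - 81*y/49


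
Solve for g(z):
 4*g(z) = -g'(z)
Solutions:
 g(z) = C1*exp(-4*z)


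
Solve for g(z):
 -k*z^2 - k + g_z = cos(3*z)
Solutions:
 g(z) = C1 + k*z^3/3 + k*z + sin(3*z)/3


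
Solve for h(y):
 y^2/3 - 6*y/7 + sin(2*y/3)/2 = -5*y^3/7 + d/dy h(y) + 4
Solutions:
 h(y) = C1 + 5*y^4/28 + y^3/9 - 3*y^2/7 - 4*y - 3*cos(2*y/3)/4


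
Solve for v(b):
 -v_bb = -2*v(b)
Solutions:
 v(b) = C1*exp(-sqrt(2)*b) + C2*exp(sqrt(2)*b)


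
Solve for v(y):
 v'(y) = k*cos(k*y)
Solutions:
 v(y) = C1 + sin(k*y)


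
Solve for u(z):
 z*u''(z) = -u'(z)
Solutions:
 u(z) = C1 + C2*log(z)


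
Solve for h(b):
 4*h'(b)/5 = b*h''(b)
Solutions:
 h(b) = C1 + C2*b^(9/5)


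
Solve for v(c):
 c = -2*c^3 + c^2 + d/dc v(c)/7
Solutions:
 v(c) = C1 + 7*c^4/2 - 7*c^3/3 + 7*c^2/2


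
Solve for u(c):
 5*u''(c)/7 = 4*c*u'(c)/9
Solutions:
 u(c) = C1 + C2*erfi(sqrt(70)*c/15)


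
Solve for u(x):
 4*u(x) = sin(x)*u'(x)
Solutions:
 u(x) = C1*(cos(x)^2 - 2*cos(x) + 1)/(cos(x)^2 + 2*cos(x) + 1)


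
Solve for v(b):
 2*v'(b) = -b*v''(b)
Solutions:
 v(b) = C1 + C2/b


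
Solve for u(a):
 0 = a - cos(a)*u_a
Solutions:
 u(a) = C1 + Integral(a/cos(a), a)


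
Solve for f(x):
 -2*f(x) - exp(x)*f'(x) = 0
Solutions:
 f(x) = C1*exp(2*exp(-x))


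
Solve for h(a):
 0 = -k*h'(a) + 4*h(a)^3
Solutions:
 h(a) = -sqrt(2)*sqrt(-k/(C1*k + 4*a))/2
 h(a) = sqrt(2)*sqrt(-k/(C1*k + 4*a))/2


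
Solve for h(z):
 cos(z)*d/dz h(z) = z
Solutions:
 h(z) = C1 + Integral(z/cos(z), z)


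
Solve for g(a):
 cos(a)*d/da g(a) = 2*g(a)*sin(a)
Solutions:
 g(a) = C1/cos(a)^2


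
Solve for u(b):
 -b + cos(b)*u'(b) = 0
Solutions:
 u(b) = C1 + Integral(b/cos(b), b)


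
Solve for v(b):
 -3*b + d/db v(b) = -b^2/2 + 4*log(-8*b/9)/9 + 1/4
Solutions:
 v(b) = C1 - b^3/6 + 3*b^2/2 + 4*b*log(-b)/9 + b*(-32*log(3) - 7 + 48*log(2))/36


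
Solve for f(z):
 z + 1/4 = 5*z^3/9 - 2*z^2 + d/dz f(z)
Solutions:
 f(z) = C1 - 5*z^4/36 + 2*z^3/3 + z^2/2 + z/4


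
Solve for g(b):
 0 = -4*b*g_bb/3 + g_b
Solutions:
 g(b) = C1 + C2*b^(7/4)


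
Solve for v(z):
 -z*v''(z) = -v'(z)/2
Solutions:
 v(z) = C1 + C2*z^(3/2)


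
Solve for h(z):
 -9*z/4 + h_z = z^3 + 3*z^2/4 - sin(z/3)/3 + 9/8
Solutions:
 h(z) = C1 + z^4/4 + z^3/4 + 9*z^2/8 + 9*z/8 + cos(z/3)


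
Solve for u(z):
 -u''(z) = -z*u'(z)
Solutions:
 u(z) = C1 + C2*erfi(sqrt(2)*z/2)


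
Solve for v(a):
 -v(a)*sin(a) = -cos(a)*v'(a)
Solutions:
 v(a) = C1/cos(a)


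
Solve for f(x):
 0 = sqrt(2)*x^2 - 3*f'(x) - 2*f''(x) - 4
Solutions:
 f(x) = C1 + C2*exp(-3*x/2) + sqrt(2)*x^3/9 - 2*sqrt(2)*x^2/9 - 4*x/3 + 8*sqrt(2)*x/27


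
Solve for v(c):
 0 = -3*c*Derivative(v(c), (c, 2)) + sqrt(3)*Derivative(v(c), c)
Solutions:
 v(c) = C1 + C2*c^(sqrt(3)/3 + 1)


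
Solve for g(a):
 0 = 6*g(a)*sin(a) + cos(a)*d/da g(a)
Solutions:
 g(a) = C1*cos(a)^6


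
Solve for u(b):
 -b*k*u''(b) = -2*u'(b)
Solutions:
 u(b) = C1 + b^(((re(k) + 2)*re(k) + im(k)^2)/(re(k)^2 + im(k)^2))*(C2*sin(2*log(b)*Abs(im(k))/(re(k)^2 + im(k)^2)) + C3*cos(2*log(b)*im(k)/(re(k)^2 + im(k)^2)))


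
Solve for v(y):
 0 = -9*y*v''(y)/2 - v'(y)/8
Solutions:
 v(y) = C1 + C2*y^(35/36)


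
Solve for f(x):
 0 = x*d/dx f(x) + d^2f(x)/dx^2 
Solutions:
 f(x) = C1 + C2*erf(sqrt(2)*x/2)


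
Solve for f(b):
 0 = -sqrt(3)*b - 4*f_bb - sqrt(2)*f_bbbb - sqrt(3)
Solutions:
 f(b) = C1 + C2*b + C3*sin(2^(3/4)*b) + C4*cos(2^(3/4)*b) - sqrt(3)*b^3/24 - sqrt(3)*b^2/8


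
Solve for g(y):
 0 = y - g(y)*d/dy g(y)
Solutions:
 g(y) = -sqrt(C1 + y^2)
 g(y) = sqrt(C1 + y^2)


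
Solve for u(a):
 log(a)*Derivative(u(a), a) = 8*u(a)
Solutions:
 u(a) = C1*exp(8*li(a))


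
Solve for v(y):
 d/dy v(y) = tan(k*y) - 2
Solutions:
 v(y) = C1 - 2*y + Piecewise((-log(cos(k*y))/k, Ne(k, 0)), (0, True))


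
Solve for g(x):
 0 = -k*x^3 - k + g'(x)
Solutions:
 g(x) = C1 + k*x^4/4 + k*x


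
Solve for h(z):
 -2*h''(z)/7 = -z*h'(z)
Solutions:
 h(z) = C1 + C2*erfi(sqrt(7)*z/2)


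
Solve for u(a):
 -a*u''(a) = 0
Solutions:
 u(a) = C1 + C2*a


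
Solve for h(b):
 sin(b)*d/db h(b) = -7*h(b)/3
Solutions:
 h(b) = C1*(cos(b) + 1)^(7/6)/(cos(b) - 1)^(7/6)


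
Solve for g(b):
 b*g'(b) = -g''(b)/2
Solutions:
 g(b) = C1 + C2*erf(b)


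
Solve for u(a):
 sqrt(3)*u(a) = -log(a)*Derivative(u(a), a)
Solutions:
 u(a) = C1*exp(-sqrt(3)*li(a))


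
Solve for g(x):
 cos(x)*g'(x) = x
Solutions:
 g(x) = C1 + Integral(x/cos(x), x)


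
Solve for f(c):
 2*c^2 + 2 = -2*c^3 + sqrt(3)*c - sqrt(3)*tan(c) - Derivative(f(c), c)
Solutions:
 f(c) = C1 - c^4/2 - 2*c^3/3 + sqrt(3)*c^2/2 - 2*c + sqrt(3)*log(cos(c))


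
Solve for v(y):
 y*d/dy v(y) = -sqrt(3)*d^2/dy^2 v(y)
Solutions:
 v(y) = C1 + C2*erf(sqrt(2)*3^(3/4)*y/6)


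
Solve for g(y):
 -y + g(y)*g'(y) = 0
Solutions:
 g(y) = -sqrt(C1 + y^2)
 g(y) = sqrt(C1 + y^2)


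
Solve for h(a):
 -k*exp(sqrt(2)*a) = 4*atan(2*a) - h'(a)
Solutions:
 h(a) = C1 + 4*a*atan(2*a) + sqrt(2)*k*exp(sqrt(2)*a)/2 - log(4*a^2 + 1)


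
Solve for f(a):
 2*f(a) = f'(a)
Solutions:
 f(a) = C1*exp(2*a)


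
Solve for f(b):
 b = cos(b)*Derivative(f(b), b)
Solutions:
 f(b) = C1 + Integral(b/cos(b), b)


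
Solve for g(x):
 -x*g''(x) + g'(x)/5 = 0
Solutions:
 g(x) = C1 + C2*x^(6/5)


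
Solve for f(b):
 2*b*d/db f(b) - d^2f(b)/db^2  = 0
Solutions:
 f(b) = C1 + C2*erfi(b)


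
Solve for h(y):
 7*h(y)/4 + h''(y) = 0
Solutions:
 h(y) = C1*sin(sqrt(7)*y/2) + C2*cos(sqrt(7)*y/2)


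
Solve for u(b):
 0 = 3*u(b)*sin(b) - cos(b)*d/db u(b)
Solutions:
 u(b) = C1/cos(b)^3


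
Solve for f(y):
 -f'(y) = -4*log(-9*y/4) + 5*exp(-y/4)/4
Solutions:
 f(y) = C1 + 4*y*log(-y) + 4*y*(-2*log(2) - 1 + 2*log(3)) + 5*exp(-y/4)


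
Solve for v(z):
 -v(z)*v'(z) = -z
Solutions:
 v(z) = -sqrt(C1 + z^2)
 v(z) = sqrt(C1 + z^2)


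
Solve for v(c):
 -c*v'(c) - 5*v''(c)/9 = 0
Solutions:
 v(c) = C1 + C2*erf(3*sqrt(10)*c/10)


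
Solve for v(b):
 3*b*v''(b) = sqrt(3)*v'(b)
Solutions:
 v(b) = C1 + C2*b^(sqrt(3)/3 + 1)


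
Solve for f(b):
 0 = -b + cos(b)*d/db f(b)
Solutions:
 f(b) = C1 + Integral(b/cos(b), b)


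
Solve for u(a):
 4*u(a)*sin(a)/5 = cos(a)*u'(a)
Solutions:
 u(a) = C1/cos(a)^(4/5)


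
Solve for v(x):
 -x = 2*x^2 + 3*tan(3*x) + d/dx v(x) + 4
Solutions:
 v(x) = C1 - 2*x^3/3 - x^2/2 - 4*x + log(cos(3*x))


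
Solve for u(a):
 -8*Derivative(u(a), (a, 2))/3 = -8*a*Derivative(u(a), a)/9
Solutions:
 u(a) = C1 + C2*erfi(sqrt(6)*a/6)


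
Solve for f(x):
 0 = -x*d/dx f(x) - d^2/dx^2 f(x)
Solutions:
 f(x) = C1 + C2*erf(sqrt(2)*x/2)


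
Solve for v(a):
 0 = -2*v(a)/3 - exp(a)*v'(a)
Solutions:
 v(a) = C1*exp(2*exp(-a)/3)


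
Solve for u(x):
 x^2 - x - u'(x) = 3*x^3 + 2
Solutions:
 u(x) = C1 - 3*x^4/4 + x^3/3 - x^2/2 - 2*x


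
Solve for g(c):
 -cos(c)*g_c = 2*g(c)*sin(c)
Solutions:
 g(c) = C1*cos(c)^2


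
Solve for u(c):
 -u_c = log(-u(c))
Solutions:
 -li(-u(c)) = C1 - c


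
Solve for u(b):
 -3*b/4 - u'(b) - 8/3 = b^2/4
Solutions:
 u(b) = C1 - b^3/12 - 3*b^2/8 - 8*b/3


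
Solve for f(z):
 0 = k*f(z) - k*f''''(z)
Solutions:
 f(z) = C1*exp(-z) + C2*exp(z) + C3*sin(z) + C4*cos(z)


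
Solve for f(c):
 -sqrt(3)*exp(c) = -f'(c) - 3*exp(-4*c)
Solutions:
 f(c) = C1 + sqrt(3)*exp(c) + 3*exp(-4*c)/4


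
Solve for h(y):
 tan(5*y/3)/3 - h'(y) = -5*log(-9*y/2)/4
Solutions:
 h(y) = C1 + 5*y*log(-y)/4 - 5*y/4 - 5*y*log(2)/4 + 5*y*log(3)/2 - log(cos(5*y/3))/5


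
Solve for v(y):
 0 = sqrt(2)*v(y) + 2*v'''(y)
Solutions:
 v(y) = C3*exp(-2^(5/6)*y/2) + (C1*sin(2^(5/6)*sqrt(3)*y/4) + C2*cos(2^(5/6)*sqrt(3)*y/4))*exp(2^(5/6)*y/4)


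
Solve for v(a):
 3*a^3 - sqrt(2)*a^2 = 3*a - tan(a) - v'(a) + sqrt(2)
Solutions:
 v(a) = C1 - 3*a^4/4 + sqrt(2)*a^3/3 + 3*a^2/2 + sqrt(2)*a + log(cos(a))


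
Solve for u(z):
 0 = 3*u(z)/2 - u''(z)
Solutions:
 u(z) = C1*exp(-sqrt(6)*z/2) + C2*exp(sqrt(6)*z/2)


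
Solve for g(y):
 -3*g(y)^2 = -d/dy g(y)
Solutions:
 g(y) = -1/(C1 + 3*y)


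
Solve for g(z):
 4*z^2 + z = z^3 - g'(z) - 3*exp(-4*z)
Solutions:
 g(z) = C1 + z^4/4 - 4*z^3/3 - z^2/2 + 3*exp(-4*z)/4


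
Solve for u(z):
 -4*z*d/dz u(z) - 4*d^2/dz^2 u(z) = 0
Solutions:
 u(z) = C1 + C2*erf(sqrt(2)*z/2)


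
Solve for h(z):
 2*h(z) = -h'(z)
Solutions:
 h(z) = C1*exp(-2*z)


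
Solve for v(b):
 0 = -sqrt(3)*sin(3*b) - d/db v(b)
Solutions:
 v(b) = C1 + sqrt(3)*cos(3*b)/3


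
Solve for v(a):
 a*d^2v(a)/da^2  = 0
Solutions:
 v(a) = C1 + C2*a


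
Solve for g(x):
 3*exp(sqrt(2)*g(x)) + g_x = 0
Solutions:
 g(x) = sqrt(2)*(2*log(1/(C1 + 3*x)) - log(2))/4


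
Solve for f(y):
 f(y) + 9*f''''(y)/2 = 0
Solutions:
 f(y) = (C1*sin(2^(3/4)*sqrt(3)*y/6) + C2*cos(2^(3/4)*sqrt(3)*y/6))*exp(-2^(3/4)*sqrt(3)*y/6) + (C3*sin(2^(3/4)*sqrt(3)*y/6) + C4*cos(2^(3/4)*sqrt(3)*y/6))*exp(2^(3/4)*sqrt(3)*y/6)


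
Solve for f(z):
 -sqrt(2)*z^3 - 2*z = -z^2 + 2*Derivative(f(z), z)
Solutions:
 f(z) = C1 - sqrt(2)*z^4/8 + z^3/6 - z^2/2


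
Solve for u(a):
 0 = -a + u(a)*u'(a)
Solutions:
 u(a) = -sqrt(C1 + a^2)
 u(a) = sqrt(C1 + a^2)


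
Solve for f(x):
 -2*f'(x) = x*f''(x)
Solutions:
 f(x) = C1 + C2/x


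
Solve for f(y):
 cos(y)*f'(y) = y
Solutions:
 f(y) = C1 + Integral(y/cos(y), y)


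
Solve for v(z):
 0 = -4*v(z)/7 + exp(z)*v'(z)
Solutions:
 v(z) = C1*exp(-4*exp(-z)/7)


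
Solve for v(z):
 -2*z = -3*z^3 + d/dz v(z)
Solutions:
 v(z) = C1 + 3*z^4/4 - z^2


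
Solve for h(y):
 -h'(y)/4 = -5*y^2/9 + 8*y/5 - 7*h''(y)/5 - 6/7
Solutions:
 h(y) = C1 + C2*exp(5*y/28) + 20*y^3/27 + 416*y^2/45 + 168472*y/1575


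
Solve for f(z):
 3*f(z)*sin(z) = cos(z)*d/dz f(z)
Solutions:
 f(z) = C1/cos(z)^3


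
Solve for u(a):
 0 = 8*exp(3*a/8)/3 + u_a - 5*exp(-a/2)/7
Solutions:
 u(a) = C1 - 64*exp(3*a/8)/9 - 10*exp(-a/2)/7


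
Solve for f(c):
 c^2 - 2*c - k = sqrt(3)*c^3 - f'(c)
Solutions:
 f(c) = C1 + sqrt(3)*c^4/4 - c^3/3 + c^2 + c*k


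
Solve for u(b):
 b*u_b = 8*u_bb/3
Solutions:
 u(b) = C1 + C2*erfi(sqrt(3)*b/4)


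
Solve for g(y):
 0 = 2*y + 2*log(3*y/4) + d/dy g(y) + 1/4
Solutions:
 g(y) = C1 - y^2 - 2*y*log(y) + y*log(16/9) + 7*y/4


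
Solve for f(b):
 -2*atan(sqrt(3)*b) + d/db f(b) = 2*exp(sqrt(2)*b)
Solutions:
 f(b) = C1 + 2*b*atan(sqrt(3)*b) + sqrt(2)*exp(sqrt(2)*b) - sqrt(3)*log(3*b^2 + 1)/3


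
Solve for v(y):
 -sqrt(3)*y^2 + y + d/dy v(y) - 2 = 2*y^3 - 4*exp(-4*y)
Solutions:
 v(y) = C1 + y^4/2 + sqrt(3)*y^3/3 - y^2/2 + 2*y + exp(-4*y)


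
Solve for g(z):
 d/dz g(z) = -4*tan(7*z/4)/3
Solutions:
 g(z) = C1 + 16*log(cos(7*z/4))/21


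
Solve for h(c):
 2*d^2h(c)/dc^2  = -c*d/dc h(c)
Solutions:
 h(c) = C1 + C2*erf(c/2)


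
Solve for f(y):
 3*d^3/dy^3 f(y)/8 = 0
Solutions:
 f(y) = C1 + C2*y + C3*y^2


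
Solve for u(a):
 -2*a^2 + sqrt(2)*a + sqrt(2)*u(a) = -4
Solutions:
 u(a) = sqrt(2)*a^2 - a - 2*sqrt(2)


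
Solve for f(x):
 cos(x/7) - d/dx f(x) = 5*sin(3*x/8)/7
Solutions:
 f(x) = C1 + 7*sin(x/7) + 40*cos(3*x/8)/21


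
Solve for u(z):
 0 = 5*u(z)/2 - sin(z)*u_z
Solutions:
 u(z) = C1*(cos(z) - 1)^(5/4)/(cos(z) + 1)^(5/4)


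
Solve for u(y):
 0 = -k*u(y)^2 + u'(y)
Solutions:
 u(y) = -1/(C1 + k*y)


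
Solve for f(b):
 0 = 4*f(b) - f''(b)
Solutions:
 f(b) = C1*exp(-2*b) + C2*exp(2*b)


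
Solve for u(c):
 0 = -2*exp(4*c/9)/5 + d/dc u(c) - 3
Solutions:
 u(c) = C1 + 3*c + 9*exp(4*c/9)/10


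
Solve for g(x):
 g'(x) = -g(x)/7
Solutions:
 g(x) = C1*exp(-x/7)


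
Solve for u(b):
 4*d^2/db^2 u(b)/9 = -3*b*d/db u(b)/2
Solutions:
 u(b) = C1 + C2*erf(3*sqrt(3)*b/4)


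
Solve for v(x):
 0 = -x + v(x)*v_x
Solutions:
 v(x) = -sqrt(C1 + x^2)
 v(x) = sqrt(C1 + x^2)


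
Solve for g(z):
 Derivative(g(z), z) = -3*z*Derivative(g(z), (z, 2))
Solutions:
 g(z) = C1 + C2*z^(2/3)


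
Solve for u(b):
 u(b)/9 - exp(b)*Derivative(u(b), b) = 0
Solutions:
 u(b) = C1*exp(-exp(-b)/9)


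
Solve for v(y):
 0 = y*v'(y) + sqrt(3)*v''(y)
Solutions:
 v(y) = C1 + C2*erf(sqrt(2)*3^(3/4)*y/6)


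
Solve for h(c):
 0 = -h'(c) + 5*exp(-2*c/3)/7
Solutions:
 h(c) = C1 - 15*exp(-2*c/3)/14


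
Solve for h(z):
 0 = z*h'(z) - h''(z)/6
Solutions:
 h(z) = C1 + C2*erfi(sqrt(3)*z)


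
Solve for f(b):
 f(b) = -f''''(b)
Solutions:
 f(b) = (C1*sin(sqrt(2)*b/2) + C2*cos(sqrt(2)*b/2))*exp(-sqrt(2)*b/2) + (C3*sin(sqrt(2)*b/2) + C4*cos(sqrt(2)*b/2))*exp(sqrt(2)*b/2)


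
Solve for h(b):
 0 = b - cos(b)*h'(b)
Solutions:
 h(b) = C1 + Integral(b/cos(b), b)


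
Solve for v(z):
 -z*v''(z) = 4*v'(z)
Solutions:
 v(z) = C1 + C2/z^3


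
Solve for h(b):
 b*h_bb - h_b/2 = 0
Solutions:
 h(b) = C1 + C2*b^(3/2)


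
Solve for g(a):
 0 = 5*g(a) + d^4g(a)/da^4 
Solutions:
 g(a) = (C1*sin(sqrt(2)*5^(1/4)*a/2) + C2*cos(sqrt(2)*5^(1/4)*a/2))*exp(-sqrt(2)*5^(1/4)*a/2) + (C3*sin(sqrt(2)*5^(1/4)*a/2) + C4*cos(sqrt(2)*5^(1/4)*a/2))*exp(sqrt(2)*5^(1/4)*a/2)


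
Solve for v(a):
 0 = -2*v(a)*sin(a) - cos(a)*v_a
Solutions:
 v(a) = C1*cos(a)^2


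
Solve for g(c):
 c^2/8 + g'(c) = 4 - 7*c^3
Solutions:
 g(c) = C1 - 7*c^4/4 - c^3/24 + 4*c


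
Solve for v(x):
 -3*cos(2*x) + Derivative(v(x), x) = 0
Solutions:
 v(x) = C1 + 3*sin(2*x)/2


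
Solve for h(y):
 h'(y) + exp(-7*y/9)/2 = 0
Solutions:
 h(y) = C1 + 9*exp(-7*y/9)/14


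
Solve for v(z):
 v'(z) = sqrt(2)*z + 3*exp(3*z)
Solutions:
 v(z) = C1 + sqrt(2)*z^2/2 + exp(3*z)


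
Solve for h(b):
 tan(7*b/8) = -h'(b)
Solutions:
 h(b) = C1 + 8*log(cos(7*b/8))/7


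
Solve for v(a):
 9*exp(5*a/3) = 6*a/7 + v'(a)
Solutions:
 v(a) = C1 - 3*a^2/7 + 27*exp(5*a/3)/5


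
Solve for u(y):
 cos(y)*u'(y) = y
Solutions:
 u(y) = C1 + Integral(y/cos(y), y)


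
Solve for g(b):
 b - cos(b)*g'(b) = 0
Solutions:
 g(b) = C1 + Integral(b/cos(b), b)


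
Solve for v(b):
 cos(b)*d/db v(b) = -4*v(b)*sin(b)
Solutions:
 v(b) = C1*cos(b)^4


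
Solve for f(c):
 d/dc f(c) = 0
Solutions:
 f(c) = C1


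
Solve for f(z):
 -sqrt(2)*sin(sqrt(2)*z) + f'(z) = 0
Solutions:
 f(z) = C1 - cos(sqrt(2)*z)


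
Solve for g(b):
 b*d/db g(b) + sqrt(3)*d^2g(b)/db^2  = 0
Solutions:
 g(b) = C1 + C2*erf(sqrt(2)*3^(3/4)*b/6)


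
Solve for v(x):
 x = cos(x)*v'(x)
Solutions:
 v(x) = C1 + Integral(x/cos(x), x)


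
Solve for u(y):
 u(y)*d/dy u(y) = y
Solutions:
 u(y) = -sqrt(C1 + y^2)
 u(y) = sqrt(C1 + y^2)


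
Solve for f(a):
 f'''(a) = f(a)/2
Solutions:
 f(a) = C3*exp(2^(2/3)*a/2) + (C1*sin(2^(2/3)*sqrt(3)*a/4) + C2*cos(2^(2/3)*sqrt(3)*a/4))*exp(-2^(2/3)*a/4)


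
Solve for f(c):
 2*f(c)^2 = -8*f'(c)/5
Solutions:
 f(c) = 4/(C1 + 5*c)


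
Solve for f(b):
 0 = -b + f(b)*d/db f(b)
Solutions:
 f(b) = -sqrt(C1 + b^2)
 f(b) = sqrt(C1 + b^2)


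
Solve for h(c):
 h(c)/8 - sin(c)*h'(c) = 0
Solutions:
 h(c) = C1*(cos(c) - 1)^(1/16)/(cos(c) + 1)^(1/16)


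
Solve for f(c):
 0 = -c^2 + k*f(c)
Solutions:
 f(c) = c^2/k


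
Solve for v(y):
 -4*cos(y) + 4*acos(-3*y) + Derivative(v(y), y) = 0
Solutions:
 v(y) = C1 - 4*y*acos(-3*y) - 4*sqrt(1 - 9*y^2)/3 + 4*sin(y)


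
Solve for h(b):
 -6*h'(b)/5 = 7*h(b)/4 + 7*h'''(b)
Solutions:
 h(b) = C1*exp(-35^(1/3)*b*(-(1225 + sqrt(1518545))^(1/3) + 8*35^(1/3)/(1225 + sqrt(1518545))^(1/3))/140)*sin(sqrt(3)*35^(1/3)*b*(8*35^(1/3)/(1225 + sqrt(1518545))^(1/3) + (1225 + sqrt(1518545))^(1/3))/140) + C2*exp(-35^(1/3)*b*(-(1225 + sqrt(1518545))^(1/3) + 8*35^(1/3)/(1225 + sqrt(1518545))^(1/3))/140)*cos(sqrt(3)*35^(1/3)*b*(8*35^(1/3)/(1225 + sqrt(1518545))^(1/3) + (1225 + sqrt(1518545))^(1/3))/140) + C3*exp(35^(1/3)*b*(-(1225 + sqrt(1518545))^(1/3) + 8*35^(1/3)/(1225 + sqrt(1518545))^(1/3))/70)


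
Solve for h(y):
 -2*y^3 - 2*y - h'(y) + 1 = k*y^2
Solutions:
 h(y) = C1 - k*y^3/3 - y^4/2 - y^2 + y


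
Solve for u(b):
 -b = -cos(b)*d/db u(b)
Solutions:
 u(b) = C1 + Integral(b/cos(b), b)


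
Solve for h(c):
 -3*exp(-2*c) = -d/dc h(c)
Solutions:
 h(c) = C1 - 3*exp(-2*c)/2


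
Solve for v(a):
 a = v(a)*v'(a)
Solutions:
 v(a) = -sqrt(C1 + a^2)
 v(a) = sqrt(C1 + a^2)


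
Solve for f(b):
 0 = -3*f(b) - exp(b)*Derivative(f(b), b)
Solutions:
 f(b) = C1*exp(3*exp(-b))


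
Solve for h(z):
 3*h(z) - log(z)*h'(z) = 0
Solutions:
 h(z) = C1*exp(3*li(z))


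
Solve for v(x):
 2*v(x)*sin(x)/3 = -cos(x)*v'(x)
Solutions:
 v(x) = C1*cos(x)^(2/3)


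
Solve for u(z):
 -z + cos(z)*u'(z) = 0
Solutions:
 u(z) = C1 + Integral(z/cos(z), z)


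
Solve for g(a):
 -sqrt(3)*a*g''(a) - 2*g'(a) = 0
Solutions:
 g(a) = C1 + C2*a^(1 - 2*sqrt(3)/3)


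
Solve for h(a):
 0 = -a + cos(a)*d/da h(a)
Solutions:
 h(a) = C1 + Integral(a/cos(a), a)


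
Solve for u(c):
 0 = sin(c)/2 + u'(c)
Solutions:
 u(c) = C1 + cos(c)/2


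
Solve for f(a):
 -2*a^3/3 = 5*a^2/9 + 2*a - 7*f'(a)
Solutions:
 f(a) = C1 + a^4/42 + 5*a^3/189 + a^2/7


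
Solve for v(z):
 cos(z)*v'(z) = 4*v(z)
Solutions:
 v(z) = C1*(sin(z)^2 + 2*sin(z) + 1)/(sin(z)^2 - 2*sin(z) + 1)


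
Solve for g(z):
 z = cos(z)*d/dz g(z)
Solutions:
 g(z) = C1 + Integral(z/cos(z), z)


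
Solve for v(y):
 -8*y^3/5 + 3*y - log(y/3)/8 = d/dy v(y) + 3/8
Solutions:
 v(y) = C1 - 2*y^4/5 + 3*y^2/2 - y*log(y)/8 - y/4 + y*log(3)/8


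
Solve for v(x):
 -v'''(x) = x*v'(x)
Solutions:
 v(x) = C1 + Integral(C2*airyai(-x) + C3*airybi(-x), x)


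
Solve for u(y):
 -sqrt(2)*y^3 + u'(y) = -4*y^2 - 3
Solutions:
 u(y) = C1 + sqrt(2)*y^4/4 - 4*y^3/3 - 3*y


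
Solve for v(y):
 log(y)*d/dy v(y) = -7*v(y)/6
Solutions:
 v(y) = C1*exp(-7*li(y)/6)


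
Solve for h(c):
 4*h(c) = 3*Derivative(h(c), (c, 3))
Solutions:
 h(c) = C3*exp(6^(2/3)*c/3) + (C1*sin(2^(2/3)*3^(1/6)*c/2) + C2*cos(2^(2/3)*3^(1/6)*c/2))*exp(-6^(2/3)*c/6)


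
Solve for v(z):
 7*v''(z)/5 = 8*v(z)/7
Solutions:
 v(z) = C1*exp(-2*sqrt(10)*z/7) + C2*exp(2*sqrt(10)*z/7)


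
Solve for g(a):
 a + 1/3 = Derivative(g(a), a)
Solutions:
 g(a) = C1 + a^2/2 + a/3


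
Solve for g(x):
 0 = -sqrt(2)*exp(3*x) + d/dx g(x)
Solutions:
 g(x) = C1 + sqrt(2)*exp(3*x)/3


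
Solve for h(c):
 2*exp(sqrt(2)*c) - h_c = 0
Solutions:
 h(c) = C1 + sqrt(2)*exp(sqrt(2)*c)


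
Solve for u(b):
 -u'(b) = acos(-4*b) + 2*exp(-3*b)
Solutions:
 u(b) = C1 - b*acos(-4*b) - sqrt(1 - 16*b^2)/4 + 2*exp(-3*b)/3


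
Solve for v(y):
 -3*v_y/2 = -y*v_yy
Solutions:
 v(y) = C1 + C2*y^(5/2)


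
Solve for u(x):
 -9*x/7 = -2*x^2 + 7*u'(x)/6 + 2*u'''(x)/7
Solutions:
 u(x) = C1 + C2*sin(7*sqrt(3)*x/6) + C3*cos(7*sqrt(3)*x/6) + 4*x^3/7 - 27*x^2/49 - 288*x/343


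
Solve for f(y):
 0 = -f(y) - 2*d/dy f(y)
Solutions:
 f(y) = C1*exp(-y/2)


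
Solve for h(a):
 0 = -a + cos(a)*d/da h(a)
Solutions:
 h(a) = C1 + Integral(a/cos(a), a)


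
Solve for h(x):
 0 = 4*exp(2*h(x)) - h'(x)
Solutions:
 h(x) = log(-sqrt(-1/(C1 + 4*x))) - log(2)/2
 h(x) = log(-1/(C1 + 4*x))/2 - log(2)/2


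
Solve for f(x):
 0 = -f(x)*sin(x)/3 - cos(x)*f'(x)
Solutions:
 f(x) = C1*cos(x)^(1/3)


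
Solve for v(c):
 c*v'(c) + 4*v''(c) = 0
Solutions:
 v(c) = C1 + C2*erf(sqrt(2)*c/4)


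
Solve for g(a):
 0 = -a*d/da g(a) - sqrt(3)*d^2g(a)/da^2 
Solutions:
 g(a) = C1 + C2*erf(sqrt(2)*3^(3/4)*a/6)


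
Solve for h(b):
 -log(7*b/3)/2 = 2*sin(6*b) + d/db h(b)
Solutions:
 h(b) = C1 - b*log(b)/2 - b*log(7) + b/2 + b*log(21)/2 + cos(6*b)/3


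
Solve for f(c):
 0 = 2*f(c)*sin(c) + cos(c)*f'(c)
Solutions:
 f(c) = C1*cos(c)^2


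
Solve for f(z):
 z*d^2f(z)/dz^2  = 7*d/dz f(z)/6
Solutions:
 f(z) = C1 + C2*z^(13/6)


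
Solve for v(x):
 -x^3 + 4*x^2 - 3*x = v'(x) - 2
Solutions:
 v(x) = C1 - x^4/4 + 4*x^3/3 - 3*x^2/2 + 2*x


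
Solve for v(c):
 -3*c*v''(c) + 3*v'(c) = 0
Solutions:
 v(c) = C1 + C2*c^2


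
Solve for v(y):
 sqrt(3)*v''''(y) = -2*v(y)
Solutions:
 v(y) = (C1*sin(2^(3/4)*3^(7/8)*y/6) + C2*cos(2^(3/4)*3^(7/8)*y/6))*exp(-2^(3/4)*3^(7/8)*y/6) + (C3*sin(2^(3/4)*3^(7/8)*y/6) + C4*cos(2^(3/4)*3^(7/8)*y/6))*exp(2^(3/4)*3^(7/8)*y/6)


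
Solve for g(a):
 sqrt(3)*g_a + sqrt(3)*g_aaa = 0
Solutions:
 g(a) = C1 + C2*sin(a) + C3*cos(a)


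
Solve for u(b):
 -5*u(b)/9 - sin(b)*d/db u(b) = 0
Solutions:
 u(b) = C1*(cos(b) + 1)^(5/18)/(cos(b) - 1)^(5/18)


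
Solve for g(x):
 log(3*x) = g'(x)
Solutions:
 g(x) = C1 + x*log(x) - x + x*log(3)


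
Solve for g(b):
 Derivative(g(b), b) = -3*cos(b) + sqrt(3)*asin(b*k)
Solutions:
 g(b) = C1 + sqrt(3)*Piecewise((b*asin(b*k) + sqrt(-b^2*k^2 + 1)/k, Ne(k, 0)), (0, True)) - 3*sin(b)


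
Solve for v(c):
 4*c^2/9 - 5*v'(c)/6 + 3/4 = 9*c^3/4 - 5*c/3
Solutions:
 v(c) = C1 - 27*c^4/40 + 8*c^3/45 + c^2 + 9*c/10


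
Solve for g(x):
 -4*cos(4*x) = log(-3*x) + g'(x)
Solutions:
 g(x) = C1 - x*log(-x) - x*log(3) + x - sin(4*x)


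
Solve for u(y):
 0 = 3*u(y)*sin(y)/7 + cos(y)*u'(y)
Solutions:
 u(y) = C1*cos(y)^(3/7)


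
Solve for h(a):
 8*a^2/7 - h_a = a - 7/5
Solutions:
 h(a) = C1 + 8*a^3/21 - a^2/2 + 7*a/5


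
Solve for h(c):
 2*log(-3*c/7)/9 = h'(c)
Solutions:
 h(c) = C1 + 2*c*log(-c)/9 + 2*c*(-log(7) - 1 + log(3))/9


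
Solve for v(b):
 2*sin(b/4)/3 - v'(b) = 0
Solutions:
 v(b) = C1 - 8*cos(b/4)/3


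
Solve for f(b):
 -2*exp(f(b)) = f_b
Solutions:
 f(b) = log(1/(C1 + 2*b))


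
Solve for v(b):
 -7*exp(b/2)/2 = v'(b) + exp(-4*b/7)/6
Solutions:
 v(b) = C1 - 7*exp(b/2) + 7*exp(-4*b/7)/24


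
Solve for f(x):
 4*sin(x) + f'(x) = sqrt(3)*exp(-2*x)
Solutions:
 f(x) = C1 + 4*cos(x) - sqrt(3)*exp(-2*x)/2


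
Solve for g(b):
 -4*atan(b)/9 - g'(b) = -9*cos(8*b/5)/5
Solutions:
 g(b) = C1 - 4*b*atan(b)/9 + 2*log(b^2 + 1)/9 + 9*sin(8*b/5)/8


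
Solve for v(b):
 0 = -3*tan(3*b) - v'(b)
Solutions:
 v(b) = C1 + log(cos(3*b))


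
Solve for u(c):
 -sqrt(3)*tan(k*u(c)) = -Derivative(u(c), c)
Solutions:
 u(c) = Piecewise((-asin(exp(C1*k + sqrt(3)*c*k))/k + pi/k, Ne(k, 0)), (nan, True))
 u(c) = Piecewise((asin(exp(C1*k + sqrt(3)*c*k))/k, Ne(k, 0)), (nan, True))


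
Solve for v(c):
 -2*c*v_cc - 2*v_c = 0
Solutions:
 v(c) = C1 + C2*log(c)


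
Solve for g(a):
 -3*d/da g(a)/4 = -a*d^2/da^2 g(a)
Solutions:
 g(a) = C1 + C2*a^(7/4)


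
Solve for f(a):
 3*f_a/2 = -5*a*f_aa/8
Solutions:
 f(a) = C1 + C2/a^(7/5)


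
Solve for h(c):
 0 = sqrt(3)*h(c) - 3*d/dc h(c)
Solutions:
 h(c) = C1*exp(sqrt(3)*c/3)


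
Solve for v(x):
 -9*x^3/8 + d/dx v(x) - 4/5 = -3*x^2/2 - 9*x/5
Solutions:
 v(x) = C1 + 9*x^4/32 - x^3/2 - 9*x^2/10 + 4*x/5


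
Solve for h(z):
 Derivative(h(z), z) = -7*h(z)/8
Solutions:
 h(z) = C1*exp(-7*z/8)


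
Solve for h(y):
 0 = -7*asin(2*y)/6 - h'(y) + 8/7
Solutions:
 h(y) = C1 - 7*y*asin(2*y)/6 + 8*y/7 - 7*sqrt(1 - 4*y^2)/12


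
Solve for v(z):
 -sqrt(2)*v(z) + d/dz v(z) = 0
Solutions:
 v(z) = C1*exp(sqrt(2)*z)


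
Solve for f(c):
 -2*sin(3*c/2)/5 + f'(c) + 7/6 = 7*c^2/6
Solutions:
 f(c) = C1 + 7*c^3/18 - 7*c/6 - 4*cos(3*c/2)/15


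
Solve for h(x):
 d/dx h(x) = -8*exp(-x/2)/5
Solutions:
 h(x) = C1 + 16*exp(-x/2)/5


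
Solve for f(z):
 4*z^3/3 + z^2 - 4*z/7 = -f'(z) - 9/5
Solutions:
 f(z) = C1 - z^4/3 - z^3/3 + 2*z^2/7 - 9*z/5


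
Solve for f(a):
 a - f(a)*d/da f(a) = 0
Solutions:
 f(a) = -sqrt(C1 + a^2)
 f(a) = sqrt(C1 + a^2)


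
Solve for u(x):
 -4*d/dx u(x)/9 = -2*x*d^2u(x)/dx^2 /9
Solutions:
 u(x) = C1 + C2*x^3


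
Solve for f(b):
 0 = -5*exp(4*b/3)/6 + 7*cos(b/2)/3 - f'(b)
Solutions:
 f(b) = C1 - 5*exp(4*b/3)/8 + 14*sin(b/2)/3


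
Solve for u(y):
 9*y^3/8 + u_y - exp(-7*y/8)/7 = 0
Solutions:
 u(y) = C1 - 9*y^4/32 - 8*exp(-7*y/8)/49


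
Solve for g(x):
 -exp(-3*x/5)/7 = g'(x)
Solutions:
 g(x) = C1 + 5*exp(-3*x/5)/21


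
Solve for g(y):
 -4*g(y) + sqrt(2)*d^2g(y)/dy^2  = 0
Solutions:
 g(y) = C1*exp(-2^(3/4)*y) + C2*exp(2^(3/4)*y)


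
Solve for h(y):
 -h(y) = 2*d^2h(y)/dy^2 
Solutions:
 h(y) = C1*sin(sqrt(2)*y/2) + C2*cos(sqrt(2)*y/2)


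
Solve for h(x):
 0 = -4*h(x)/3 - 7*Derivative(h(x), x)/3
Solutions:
 h(x) = C1*exp(-4*x/7)


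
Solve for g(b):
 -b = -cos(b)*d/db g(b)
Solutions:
 g(b) = C1 + Integral(b/cos(b), b)


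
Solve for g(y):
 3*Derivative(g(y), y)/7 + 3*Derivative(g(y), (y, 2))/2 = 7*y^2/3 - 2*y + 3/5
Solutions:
 g(y) = C1 + C2*exp(-2*y/7) + 49*y^3/27 - 385*y^2/18 + 13601*y/90


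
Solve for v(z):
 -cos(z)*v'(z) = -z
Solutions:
 v(z) = C1 + Integral(z/cos(z), z)


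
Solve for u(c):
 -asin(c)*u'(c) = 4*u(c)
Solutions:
 u(c) = C1*exp(-4*Integral(1/asin(c), c))


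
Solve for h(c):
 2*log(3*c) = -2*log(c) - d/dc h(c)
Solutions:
 h(c) = C1 - 4*c*log(c) - c*log(9) + 4*c


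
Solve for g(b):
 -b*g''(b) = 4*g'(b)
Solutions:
 g(b) = C1 + C2/b^3


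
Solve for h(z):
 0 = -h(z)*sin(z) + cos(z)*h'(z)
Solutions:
 h(z) = C1/cos(z)


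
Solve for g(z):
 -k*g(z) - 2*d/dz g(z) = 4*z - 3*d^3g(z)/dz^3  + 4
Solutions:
 g(z) = C1*exp(-2^(1/3)*z*(2^(1/3)*(-9*k + sqrt(81*k^2 - 32))^(1/3) + 4/(-9*k + sqrt(81*k^2 - 32))^(1/3))/6) + C2*exp(2^(1/3)*z*(2^(1/3)*(-9*k + sqrt(81*k^2 - 32))^(1/3) - 2^(1/3)*sqrt(3)*I*(-9*k + sqrt(81*k^2 - 32))^(1/3) - 16/((-1 + sqrt(3)*I)*(-9*k + sqrt(81*k^2 - 32))^(1/3)))/12) + C3*exp(2^(1/3)*z*(2^(1/3)*(-9*k + sqrt(81*k^2 - 32))^(1/3) + 2^(1/3)*sqrt(3)*I*(-9*k + sqrt(81*k^2 - 32))^(1/3) + 16/((1 + sqrt(3)*I)*(-9*k + sqrt(81*k^2 - 32))^(1/3)))/12) - 4*z/k - 4/k + 8/k^2


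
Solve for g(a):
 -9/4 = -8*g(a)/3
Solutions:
 g(a) = 27/32


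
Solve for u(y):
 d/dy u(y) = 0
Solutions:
 u(y) = C1


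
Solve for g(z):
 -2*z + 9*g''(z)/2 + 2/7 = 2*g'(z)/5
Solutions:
 g(z) = C1 + C2*exp(4*z/45) - 5*z^2/2 - 1555*z/28


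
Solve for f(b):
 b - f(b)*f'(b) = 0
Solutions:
 f(b) = -sqrt(C1 + b^2)
 f(b) = sqrt(C1 + b^2)


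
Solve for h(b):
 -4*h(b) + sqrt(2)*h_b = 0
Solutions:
 h(b) = C1*exp(2*sqrt(2)*b)


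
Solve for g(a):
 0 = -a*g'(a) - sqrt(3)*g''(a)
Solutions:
 g(a) = C1 + C2*erf(sqrt(2)*3^(3/4)*a/6)


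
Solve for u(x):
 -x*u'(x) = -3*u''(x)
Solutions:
 u(x) = C1 + C2*erfi(sqrt(6)*x/6)


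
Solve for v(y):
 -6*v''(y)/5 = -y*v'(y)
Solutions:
 v(y) = C1 + C2*erfi(sqrt(15)*y/6)


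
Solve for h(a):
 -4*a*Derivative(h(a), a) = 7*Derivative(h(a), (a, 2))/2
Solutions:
 h(a) = C1 + C2*erf(2*sqrt(7)*a/7)


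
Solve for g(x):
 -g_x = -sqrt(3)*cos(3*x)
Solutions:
 g(x) = C1 + sqrt(3)*sin(3*x)/3


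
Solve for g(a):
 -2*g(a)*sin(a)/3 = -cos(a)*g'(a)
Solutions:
 g(a) = C1/cos(a)^(2/3)


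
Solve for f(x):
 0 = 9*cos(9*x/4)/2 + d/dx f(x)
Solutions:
 f(x) = C1 - 2*sin(9*x/4)


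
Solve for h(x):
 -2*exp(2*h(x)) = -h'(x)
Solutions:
 h(x) = log(-sqrt(-1/(C1 + 2*x))) - log(2)/2
 h(x) = log(-1/(C1 + 2*x))/2 - log(2)/2


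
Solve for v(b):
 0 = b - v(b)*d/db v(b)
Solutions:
 v(b) = -sqrt(C1 + b^2)
 v(b) = sqrt(C1 + b^2)


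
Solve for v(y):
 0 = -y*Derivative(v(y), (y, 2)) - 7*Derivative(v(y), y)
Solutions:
 v(y) = C1 + C2/y^6


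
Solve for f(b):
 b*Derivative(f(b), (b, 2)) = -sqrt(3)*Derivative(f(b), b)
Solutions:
 f(b) = C1 + C2*b^(1 - sqrt(3))


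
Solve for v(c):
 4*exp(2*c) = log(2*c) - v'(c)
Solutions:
 v(c) = C1 + c*log(c) + c*(-1 + log(2)) - 2*exp(2*c)


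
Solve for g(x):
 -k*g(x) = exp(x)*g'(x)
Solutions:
 g(x) = C1*exp(k*exp(-x))


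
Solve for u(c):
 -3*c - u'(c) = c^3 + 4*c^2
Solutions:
 u(c) = C1 - c^4/4 - 4*c^3/3 - 3*c^2/2


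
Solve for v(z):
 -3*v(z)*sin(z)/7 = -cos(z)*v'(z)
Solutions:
 v(z) = C1/cos(z)^(3/7)


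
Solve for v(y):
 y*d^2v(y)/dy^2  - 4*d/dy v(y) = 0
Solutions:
 v(y) = C1 + C2*y^5


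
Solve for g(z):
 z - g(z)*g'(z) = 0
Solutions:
 g(z) = -sqrt(C1 + z^2)
 g(z) = sqrt(C1 + z^2)


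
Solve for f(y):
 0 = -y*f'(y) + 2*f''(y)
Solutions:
 f(y) = C1 + C2*erfi(y/2)


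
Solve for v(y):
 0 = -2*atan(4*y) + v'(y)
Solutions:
 v(y) = C1 + 2*y*atan(4*y) - log(16*y^2 + 1)/4


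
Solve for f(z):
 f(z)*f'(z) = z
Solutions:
 f(z) = -sqrt(C1 + z^2)
 f(z) = sqrt(C1 + z^2)


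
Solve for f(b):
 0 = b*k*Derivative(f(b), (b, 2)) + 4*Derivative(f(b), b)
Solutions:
 f(b) = C1 + b^(((re(k) - 4)*re(k) + im(k)^2)/(re(k)^2 + im(k)^2))*(C2*sin(4*log(b)*Abs(im(k))/(re(k)^2 + im(k)^2)) + C3*cos(4*log(b)*im(k)/(re(k)^2 + im(k)^2)))


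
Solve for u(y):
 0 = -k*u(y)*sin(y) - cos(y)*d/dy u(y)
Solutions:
 u(y) = C1*exp(k*log(cos(y)))


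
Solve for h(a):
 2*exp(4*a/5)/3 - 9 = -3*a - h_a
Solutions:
 h(a) = C1 - 3*a^2/2 + 9*a - 5*exp(4*a/5)/6


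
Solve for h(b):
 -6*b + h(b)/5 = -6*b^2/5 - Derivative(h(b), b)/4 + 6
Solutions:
 h(b) = C1*exp(-4*b/5) - 6*b^2 + 45*b - 105/4


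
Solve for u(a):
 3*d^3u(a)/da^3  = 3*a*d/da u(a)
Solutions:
 u(a) = C1 + Integral(C2*airyai(a) + C3*airybi(a), a)


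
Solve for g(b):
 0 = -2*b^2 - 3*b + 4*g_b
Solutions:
 g(b) = C1 + b^3/6 + 3*b^2/8


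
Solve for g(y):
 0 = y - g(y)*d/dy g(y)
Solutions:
 g(y) = -sqrt(C1 + y^2)
 g(y) = sqrt(C1 + y^2)


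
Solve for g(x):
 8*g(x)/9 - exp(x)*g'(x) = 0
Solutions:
 g(x) = C1*exp(-8*exp(-x)/9)


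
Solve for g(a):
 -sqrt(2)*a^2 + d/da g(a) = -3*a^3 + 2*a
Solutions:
 g(a) = C1 - 3*a^4/4 + sqrt(2)*a^3/3 + a^2


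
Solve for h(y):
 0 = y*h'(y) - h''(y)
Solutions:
 h(y) = C1 + C2*erfi(sqrt(2)*y/2)


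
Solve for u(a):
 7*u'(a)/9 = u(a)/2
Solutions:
 u(a) = C1*exp(9*a/14)


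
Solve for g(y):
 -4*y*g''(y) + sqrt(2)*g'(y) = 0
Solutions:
 g(y) = C1 + C2*y^(sqrt(2)/4 + 1)


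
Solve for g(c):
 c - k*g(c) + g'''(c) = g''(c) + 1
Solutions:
 g(c) = C1*exp(c*(-(-27*k/2 + sqrt((27*k + 2)^2 - 4)/2 - 1)^(1/3) + 1 - 1/(-27*k/2 + sqrt((27*k + 2)^2 - 4)/2 - 1)^(1/3))/3) + C2*exp(c*((-27*k/2 + sqrt((27*k + 2)^2 - 4)/2 - 1)^(1/3) - sqrt(3)*I*(-27*k/2 + sqrt((27*k + 2)^2 - 4)/2 - 1)^(1/3) + 2 - 4/((-1 + sqrt(3)*I)*(-27*k/2 + sqrt((27*k + 2)^2 - 4)/2 - 1)^(1/3)))/6) + C3*exp(c*((-27*k/2 + sqrt((27*k + 2)^2 - 4)/2 - 1)^(1/3) + sqrt(3)*I*(-27*k/2 + sqrt((27*k + 2)^2 - 4)/2 - 1)^(1/3) + 2 + 4/((1 + sqrt(3)*I)*(-27*k/2 + sqrt((27*k + 2)^2 - 4)/2 - 1)^(1/3)))/6) + c/k - 1/k


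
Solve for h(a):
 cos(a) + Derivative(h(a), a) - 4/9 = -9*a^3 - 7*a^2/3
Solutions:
 h(a) = C1 - 9*a^4/4 - 7*a^3/9 + 4*a/9 - sin(a)


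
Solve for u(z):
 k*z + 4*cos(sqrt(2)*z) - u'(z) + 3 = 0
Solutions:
 u(z) = C1 + k*z^2/2 + 3*z + 2*sqrt(2)*sin(sqrt(2)*z)


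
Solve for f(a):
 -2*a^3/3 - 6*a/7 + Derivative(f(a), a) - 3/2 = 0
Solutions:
 f(a) = C1 + a^4/6 + 3*a^2/7 + 3*a/2


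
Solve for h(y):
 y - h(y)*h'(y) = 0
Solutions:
 h(y) = -sqrt(C1 + y^2)
 h(y) = sqrt(C1 + y^2)


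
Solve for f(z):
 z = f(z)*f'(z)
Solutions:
 f(z) = -sqrt(C1 + z^2)
 f(z) = sqrt(C1 + z^2)


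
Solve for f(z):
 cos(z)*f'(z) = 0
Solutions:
 f(z) = C1


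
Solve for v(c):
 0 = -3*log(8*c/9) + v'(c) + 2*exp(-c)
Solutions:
 v(c) = C1 + 3*c*log(c) + 3*c*(-2*log(3) - 1 + 3*log(2)) + 2*exp(-c)


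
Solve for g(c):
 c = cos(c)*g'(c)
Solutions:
 g(c) = C1 + Integral(c/cos(c), c)


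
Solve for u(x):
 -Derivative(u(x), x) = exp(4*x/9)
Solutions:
 u(x) = C1 - 9*exp(4*x/9)/4
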